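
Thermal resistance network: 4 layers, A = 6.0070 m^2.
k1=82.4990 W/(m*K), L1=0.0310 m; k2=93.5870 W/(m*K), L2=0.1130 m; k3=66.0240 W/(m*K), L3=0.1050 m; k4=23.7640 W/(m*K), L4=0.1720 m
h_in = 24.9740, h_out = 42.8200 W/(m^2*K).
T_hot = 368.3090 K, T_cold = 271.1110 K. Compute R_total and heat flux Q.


R_conv_in = 1/(24.9740*6.0070) = 0.0067
R_1 = 0.0310/(82.4990*6.0070) = 6.2554e-05
R_2 = 0.1130/(93.5870*6.0070) = 0.0002
R_3 = 0.1050/(66.0240*6.0070) = 0.0003
R_4 = 0.1720/(23.7640*6.0070) = 0.0012
R_conv_out = 1/(42.8200*6.0070) = 0.0039
R_total = 0.0123 K/W
Q = 97.1980 / 0.0123 = 7910.7903 W

R_total = 0.0123 K/W, Q = 7910.7903 W


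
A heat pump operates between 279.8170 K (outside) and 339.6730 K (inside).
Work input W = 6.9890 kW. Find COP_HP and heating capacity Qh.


COP = 339.6730 / 59.8560 = 5.6748
Qh = 5.6748 * 6.9890 = 39.6614 kW

COP = 5.6748, Qh = 39.6614 kW


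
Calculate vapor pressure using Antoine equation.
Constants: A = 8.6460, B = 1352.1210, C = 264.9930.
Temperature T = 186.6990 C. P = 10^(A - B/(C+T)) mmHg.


C+T = 451.6920
B/(C+T) = 2.9935
log10(P) = 8.6460 - 2.9935 = 5.6525
P = 10^5.6525 = 449305.8451 mmHg

449305.8451 mmHg


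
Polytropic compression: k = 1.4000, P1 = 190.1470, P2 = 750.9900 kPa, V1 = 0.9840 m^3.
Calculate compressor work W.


(k-1)/k = 0.2857
(P2/P1)^exp = 1.4806
W = 3.5000 * 190.1470 * 0.9840 * (1.4806 - 1) = 314.7367 kJ

314.7367 kJ


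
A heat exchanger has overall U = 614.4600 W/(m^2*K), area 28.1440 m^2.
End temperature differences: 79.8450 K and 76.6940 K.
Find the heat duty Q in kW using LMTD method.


LMTD = 78.2589 K
Q = 614.4600 * 28.1440 * 78.2589 = 1353359.9850 W = 1353.3600 kW

1353.3600 kW


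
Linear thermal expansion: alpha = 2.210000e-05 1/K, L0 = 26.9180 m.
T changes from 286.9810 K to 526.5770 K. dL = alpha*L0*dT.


dT = 239.5960 K
dL = 2.210000e-05 * 26.9180 * 239.5960 = 0.142533 m
L_final = 27.060533 m

dL = 0.142533 m


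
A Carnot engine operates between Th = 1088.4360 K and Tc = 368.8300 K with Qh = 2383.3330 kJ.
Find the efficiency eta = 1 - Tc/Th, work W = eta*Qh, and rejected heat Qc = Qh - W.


eta = 1 - 368.8300/1088.4360 = 0.6611
W = 0.6611 * 2383.3330 = 1575.7111 kJ
Qc = 2383.3330 - 1575.7111 = 807.6219 kJ

eta = 66.1138%, W = 1575.7111 kJ, Qc = 807.6219 kJ


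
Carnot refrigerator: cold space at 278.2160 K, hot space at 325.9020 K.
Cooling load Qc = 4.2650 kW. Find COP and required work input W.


COP = 278.2160 / 47.6860 = 5.8343
W = 4.2650 / 5.8343 = 0.7310 kW

COP = 5.8343, W = 0.7310 kW


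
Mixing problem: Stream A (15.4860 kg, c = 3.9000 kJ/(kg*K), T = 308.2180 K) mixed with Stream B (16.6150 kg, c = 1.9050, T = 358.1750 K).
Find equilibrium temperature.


num = 29951.7523
den = 92.0470
Tf = 325.3964 K

325.3964 K


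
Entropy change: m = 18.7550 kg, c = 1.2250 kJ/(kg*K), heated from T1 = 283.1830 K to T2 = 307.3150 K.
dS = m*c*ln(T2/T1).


T2/T1 = 1.0852
ln(T2/T1) = 0.0818
dS = 18.7550 * 1.2250 * 0.0818 = 1.8789 kJ/K

1.8789 kJ/K


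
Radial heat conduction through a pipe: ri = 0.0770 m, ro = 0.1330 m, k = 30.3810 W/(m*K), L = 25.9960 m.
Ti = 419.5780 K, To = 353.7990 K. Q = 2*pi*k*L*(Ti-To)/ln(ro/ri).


dT = 65.7790 K
ln(ro/ri) = 0.5465
Q = 2*pi*30.3810*25.9960*65.7790 / 0.5465 = 597242.6731 W

597242.6731 W


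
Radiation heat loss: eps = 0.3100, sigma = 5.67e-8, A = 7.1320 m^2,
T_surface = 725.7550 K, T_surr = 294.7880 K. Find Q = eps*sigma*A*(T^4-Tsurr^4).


T^4 = 2.7743e+11
Tsurr^4 = 7.5516e+09
Q = 0.3100 * 5.67e-8 * 7.1320 * 2.6988e+11 = 33832.2686 W

33832.2686 W


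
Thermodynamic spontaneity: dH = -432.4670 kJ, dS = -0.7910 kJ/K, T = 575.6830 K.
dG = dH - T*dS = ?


T*dS = 575.6830 * -0.7910 = -455.3653 kJ
dG = -432.4670 + 455.3653 = 22.8983 kJ (non-spontaneous)

dG = 22.8983 kJ, non-spontaneous


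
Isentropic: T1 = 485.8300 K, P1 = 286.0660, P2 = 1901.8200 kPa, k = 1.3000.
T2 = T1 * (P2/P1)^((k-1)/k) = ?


(k-1)/k = 0.2308
(P2/P1)^exp = 1.5483
T2 = 485.8300 * 1.5483 = 752.2097 K

752.2097 K


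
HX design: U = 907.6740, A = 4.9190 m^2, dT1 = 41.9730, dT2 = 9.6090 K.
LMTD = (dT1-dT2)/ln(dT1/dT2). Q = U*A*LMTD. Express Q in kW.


LMTD = 21.9517 K
Q = 907.6740 * 4.9190 * 21.9517 = 98011.1014 W = 98.0111 kW

98.0111 kW


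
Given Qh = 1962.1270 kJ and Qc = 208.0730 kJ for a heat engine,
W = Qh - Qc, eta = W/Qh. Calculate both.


W = 1962.1270 - 208.0730 = 1754.0540 kJ
eta = 1754.0540 / 1962.1270 = 0.8940 = 89.3955%

W = 1754.0540 kJ, eta = 89.3955%


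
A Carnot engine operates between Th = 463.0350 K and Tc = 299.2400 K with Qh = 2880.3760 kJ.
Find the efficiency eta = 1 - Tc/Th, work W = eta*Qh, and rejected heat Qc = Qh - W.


eta = 1 - 299.2400/463.0350 = 0.3537
W = 0.3537 * 2880.3760 = 1018.9104 kJ
Qc = 2880.3760 - 1018.9104 = 1861.4656 kJ

eta = 35.3742%, W = 1018.9104 kJ, Qc = 1861.4656 kJ


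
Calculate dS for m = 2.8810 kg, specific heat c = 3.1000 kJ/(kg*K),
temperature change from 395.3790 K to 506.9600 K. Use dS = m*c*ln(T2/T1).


T2/T1 = 1.2822
ln(T2/T1) = 0.2486
dS = 2.8810 * 3.1000 * 0.2486 = 2.2202 kJ/K

2.2202 kJ/K


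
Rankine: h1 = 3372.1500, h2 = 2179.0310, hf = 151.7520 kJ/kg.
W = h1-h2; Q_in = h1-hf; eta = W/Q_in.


W = 1193.1190 kJ/kg
Q_in = 3220.3980 kJ/kg
eta = 0.3705 = 37.0488%

eta = 37.0488%


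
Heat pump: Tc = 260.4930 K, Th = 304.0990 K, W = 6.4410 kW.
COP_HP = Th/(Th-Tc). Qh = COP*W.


COP = 304.0990 / 43.6060 = 6.9738
Qh = 6.9738 * 6.4410 = 44.9182 kW

COP = 6.9738, Qh = 44.9182 kW


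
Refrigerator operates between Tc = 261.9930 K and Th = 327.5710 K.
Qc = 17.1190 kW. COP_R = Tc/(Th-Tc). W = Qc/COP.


COP = 261.9930 / 65.5780 = 3.9951
W = 17.1190 / 3.9951 = 4.2850 kW

COP = 3.9951, W = 4.2850 kW


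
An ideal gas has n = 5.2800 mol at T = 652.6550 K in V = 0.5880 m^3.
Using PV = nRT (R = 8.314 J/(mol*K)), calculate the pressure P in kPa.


P = nRT/V = 5.2800 * 8.314 * 652.6550 / 0.5880
= 28650.1970 / 0.5880 = 48724.8248 Pa = 48.7248 kPa

48.7248 kPa


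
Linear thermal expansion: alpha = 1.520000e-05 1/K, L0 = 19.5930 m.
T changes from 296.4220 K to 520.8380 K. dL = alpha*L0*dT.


dT = 224.4160 K
dL = 1.520000e-05 * 19.5930 * 224.4160 = 0.066834 m
L_final = 19.659834 m

dL = 0.066834 m


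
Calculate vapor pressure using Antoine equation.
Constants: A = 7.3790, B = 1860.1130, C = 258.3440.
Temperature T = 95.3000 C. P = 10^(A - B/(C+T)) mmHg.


C+T = 353.6440
B/(C+T) = 5.2598
log10(P) = 7.3790 - 5.2598 = 2.1192
P = 10^2.1192 = 131.5691 mmHg

131.5691 mmHg


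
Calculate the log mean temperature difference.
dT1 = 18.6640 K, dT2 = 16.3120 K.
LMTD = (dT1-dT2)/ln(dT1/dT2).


dT1/dT2 = 1.1442
ln(dT1/dT2) = 0.1347
LMTD = 2.3520 / 0.1347 = 17.4616 K

17.4616 K


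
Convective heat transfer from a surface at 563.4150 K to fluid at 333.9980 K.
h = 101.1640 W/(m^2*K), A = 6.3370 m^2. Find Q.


dT = 229.4170 K
Q = 101.1640 * 6.3370 * 229.4170 = 147073.7942 W

147073.7942 W


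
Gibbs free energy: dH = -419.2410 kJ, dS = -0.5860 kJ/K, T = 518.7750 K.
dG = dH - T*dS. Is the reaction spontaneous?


T*dS = 518.7750 * -0.5860 = -304.0021 kJ
dG = -419.2410 + 304.0021 = -115.2389 kJ (spontaneous)

dG = -115.2389 kJ, spontaneous


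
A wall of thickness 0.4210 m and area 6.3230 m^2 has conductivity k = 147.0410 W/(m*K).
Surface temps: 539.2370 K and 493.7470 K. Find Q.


dT = 45.4900 K
Q = 147.0410 * 6.3230 * 45.4900 / 0.4210 = 100460.5312 W

100460.5312 W


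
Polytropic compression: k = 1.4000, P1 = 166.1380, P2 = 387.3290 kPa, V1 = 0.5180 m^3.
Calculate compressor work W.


(k-1)/k = 0.2857
(P2/P1)^exp = 1.2736
W = 3.5000 * 166.1380 * 0.5180 * (1.2736 - 1) = 82.4094 kJ

82.4094 kJ


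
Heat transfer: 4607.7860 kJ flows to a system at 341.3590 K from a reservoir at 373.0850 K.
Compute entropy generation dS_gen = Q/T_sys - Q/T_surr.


dS_sys = 4607.7860/341.3590 = 13.4984 kJ/K
dS_surr = -4607.7860/373.0850 = -12.3505 kJ/K
dS_gen = 13.4984 - 12.3505 = 1.1479 kJ/K (irreversible)

dS_gen = 1.1479 kJ/K, irreversible


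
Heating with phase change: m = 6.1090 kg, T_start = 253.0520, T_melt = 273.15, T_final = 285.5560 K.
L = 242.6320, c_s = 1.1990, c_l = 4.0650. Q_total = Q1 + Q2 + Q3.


Q1 (sensible, solid) = 6.1090 * 1.1990 * 20.0980 = 147.2116 kJ
Q2 (latent) = 6.1090 * 242.6320 = 1482.2389 kJ
Q3 (sensible, liquid) = 6.1090 * 4.0650 * 12.4060 = 308.0793 kJ
Q_total = 1937.5298 kJ

1937.5298 kJ


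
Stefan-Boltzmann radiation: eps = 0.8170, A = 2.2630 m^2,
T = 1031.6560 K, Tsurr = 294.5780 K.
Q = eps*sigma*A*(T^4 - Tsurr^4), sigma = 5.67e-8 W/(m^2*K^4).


T^4 = 1.1328e+12
Tsurr^4 = 7.5301e+09
Q = 0.8170 * 5.67e-8 * 2.2630 * 1.1252e+12 = 117959.4313 W

117959.4313 W


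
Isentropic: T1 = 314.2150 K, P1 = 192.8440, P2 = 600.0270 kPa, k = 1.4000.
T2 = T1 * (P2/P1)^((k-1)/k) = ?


(k-1)/k = 0.2857
(P2/P1)^exp = 1.3831
T2 = 314.2150 * 1.3831 = 434.5842 K

434.5842 K


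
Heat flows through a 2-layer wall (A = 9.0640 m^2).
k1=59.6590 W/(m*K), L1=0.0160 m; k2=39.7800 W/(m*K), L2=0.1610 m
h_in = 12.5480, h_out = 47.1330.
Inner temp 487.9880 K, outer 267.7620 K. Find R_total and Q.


R_conv_in = 1/(12.5480*9.0640) = 0.0088
R_1 = 0.0160/(59.6590*9.0640) = 2.9589e-05
R_2 = 0.1610/(39.7800*9.0640) = 0.0004
R_conv_out = 1/(47.1330*9.0640) = 0.0023
R_total = 0.0116 K/W
Q = 220.2260 / 0.0116 = 18969.9198 W

R_total = 0.0116 K/W, Q = 18969.9198 W


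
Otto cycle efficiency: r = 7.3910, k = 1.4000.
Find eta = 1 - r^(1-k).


r^(k-1) = 2.2258
eta = 1 - 1/2.2258 = 0.5507 = 55.0718%

55.0718%


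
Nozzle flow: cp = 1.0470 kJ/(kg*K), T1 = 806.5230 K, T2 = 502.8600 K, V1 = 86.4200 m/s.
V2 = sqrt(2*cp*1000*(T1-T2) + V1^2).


dT = 303.6630 K
2*cp*1000*dT = 635870.3220
V1^2 = 7468.4164
V2 = sqrt(643338.7384) = 802.0840 m/s

802.0840 m/s


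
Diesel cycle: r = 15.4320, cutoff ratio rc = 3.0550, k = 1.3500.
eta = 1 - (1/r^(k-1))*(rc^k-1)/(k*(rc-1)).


r^(k-1) = 2.6058
rc^k = 4.5161
eta = 0.5136 = 51.3627%

51.3627%


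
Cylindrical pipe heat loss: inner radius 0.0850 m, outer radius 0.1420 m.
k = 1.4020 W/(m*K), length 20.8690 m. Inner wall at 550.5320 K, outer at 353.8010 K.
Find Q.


dT = 196.7310 K
ln(ro/ri) = 0.5132
Q = 2*pi*1.4020*20.8690*196.7310 / 0.5132 = 70475.1732 W

70475.1732 W


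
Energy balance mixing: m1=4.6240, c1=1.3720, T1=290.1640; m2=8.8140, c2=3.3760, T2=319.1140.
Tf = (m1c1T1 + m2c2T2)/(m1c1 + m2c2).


num = 11336.4142
den = 36.1002
Tf = 314.0264 K

314.0264 K


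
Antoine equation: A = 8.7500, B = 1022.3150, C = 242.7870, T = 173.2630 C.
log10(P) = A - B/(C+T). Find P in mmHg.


C+T = 416.0500
B/(C+T) = 2.4572
log10(P) = 8.7500 - 2.4572 = 6.2928
P = 10^6.2928 = 1962489.5591 mmHg

1962489.5591 mmHg


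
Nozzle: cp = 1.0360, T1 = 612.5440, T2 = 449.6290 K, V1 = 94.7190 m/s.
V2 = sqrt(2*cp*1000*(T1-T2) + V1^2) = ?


dT = 162.9150 K
2*cp*1000*dT = 337559.8800
V1^2 = 8971.6890
V2 = sqrt(346531.5690) = 588.6693 m/s

588.6693 m/s


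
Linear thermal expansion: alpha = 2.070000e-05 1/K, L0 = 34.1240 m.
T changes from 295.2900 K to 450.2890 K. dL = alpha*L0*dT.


dT = 154.9990 K
dL = 2.070000e-05 * 34.1240 * 154.9990 = 0.109486 m
L_final = 34.233486 m

dL = 0.109486 m


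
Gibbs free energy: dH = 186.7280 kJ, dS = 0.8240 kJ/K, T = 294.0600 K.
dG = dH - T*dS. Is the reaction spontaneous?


T*dS = 294.0600 * 0.8240 = 242.3054 kJ
dG = 186.7280 - 242.3054 = -55.5774 kJ (spontaneous)

dG = -55.5774 kJ, spontaneous


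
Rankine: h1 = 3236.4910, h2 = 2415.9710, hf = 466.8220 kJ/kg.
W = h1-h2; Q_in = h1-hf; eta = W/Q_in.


W = 820.5200 kJ/kg
Q_in = 2769.6690 kJ/kg
eta = 0.2963 = 29.6252%

eta = 29.6252%


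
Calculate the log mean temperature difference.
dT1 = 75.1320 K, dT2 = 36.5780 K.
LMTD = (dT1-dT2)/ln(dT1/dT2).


dT1/dT2 = 2.0540
ln(dT1/dT2) = 0.7198
LMTD = 38.5540 / 0.7198 = 53.5621 K

53.5621 K


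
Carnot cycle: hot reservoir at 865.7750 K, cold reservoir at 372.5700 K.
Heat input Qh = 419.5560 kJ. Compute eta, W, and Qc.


eta = 1 - 372.5700/865.7750 = 0.5697
W = 0.5697 * 419.5560 = 239.0080 kJ
Qc = 419.5560 - 239.0080 = 180.5480 kJ

eta = 56.9669%, W = 239.0080 kJ, Qc = 180.5480 kJ


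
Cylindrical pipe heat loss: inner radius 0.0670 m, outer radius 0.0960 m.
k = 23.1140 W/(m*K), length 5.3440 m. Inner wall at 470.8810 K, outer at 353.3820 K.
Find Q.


dT = 117.4990 K
ln(ro/ri) = 0.3597
Q = 2*pi*23.1140*5.3440*117.4990 / 0.3597 = 253553.0296 W

253553.0296 W


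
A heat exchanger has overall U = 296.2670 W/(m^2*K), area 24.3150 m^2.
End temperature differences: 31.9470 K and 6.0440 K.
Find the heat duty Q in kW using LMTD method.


LMTD = 15.5572 K
Q = 296.2670 * 24.3150 * 15.5572 = 112070.2111 W = 112.0702 kW

112.0702 kW


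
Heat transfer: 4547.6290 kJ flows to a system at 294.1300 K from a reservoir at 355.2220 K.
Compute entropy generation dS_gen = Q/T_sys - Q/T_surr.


dS_sys = 4547.6290/294.1300 = 15.4613 kJ/K
dS_surr = -4547.6290/355.2220 = -12.8022 kJ/K
dS_gen = 15.4613 - 12.8022 = 2.6591 kJ/K (irreversible)

dS_gen = 2.6591 kJ/K, irreversible


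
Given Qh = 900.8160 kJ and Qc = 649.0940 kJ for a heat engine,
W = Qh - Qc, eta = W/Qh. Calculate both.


W = 900.8160 - 649.0940 = 251.7220 kJ
eta = 251.7220 / 900.8160 = 0.2794 = 27.9438%

W = 251.7220 kJ, eta = 27.9438%


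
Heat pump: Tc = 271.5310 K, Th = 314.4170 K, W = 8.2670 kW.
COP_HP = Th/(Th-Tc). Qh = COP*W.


COP = 314.4170 / 42.8860 = 7.3315
Qh = 7.3315 * 8.2670 = 60.6092 kW

COP = 7.3315, Qh = 60.6092 kW


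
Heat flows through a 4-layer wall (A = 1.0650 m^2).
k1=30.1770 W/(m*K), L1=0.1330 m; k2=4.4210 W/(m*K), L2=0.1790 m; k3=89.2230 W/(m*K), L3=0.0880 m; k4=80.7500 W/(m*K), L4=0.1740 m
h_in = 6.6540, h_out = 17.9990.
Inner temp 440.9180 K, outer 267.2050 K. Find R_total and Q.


R_conv_in = 1/(6.6540*1.0650) = 0.1411
R_1 = 0.1330/(30.1770*1.0650) = 0.0041
R_2 = 0.1790/(4.4210*1.0650) = 0.0380
R_3 = 0.0880/(89.2230*1.0650) = 0.0009
R_4 = 0.1740/(80.7500*1.0650) = 0.0020
R_conv_out = 1/(17.9990*1.0650) = 0.0522
R_total = 0.2384 K/W
Q = 173.7130 / 0.2384 = 728.7044 W

R_total = 0.2384 K/W, Q = 728.7044 W


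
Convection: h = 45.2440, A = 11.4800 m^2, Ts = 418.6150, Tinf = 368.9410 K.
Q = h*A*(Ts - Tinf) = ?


dT = 49.6740 K
Q = 45.2440 * 11.4800 * 49.6740 = 25800.7312 W

25800.7312 W


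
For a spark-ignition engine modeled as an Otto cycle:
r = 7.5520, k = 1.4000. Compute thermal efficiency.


r^(k-1) = 2.2450
eta = 1 - 1/2.2450 = 0.5546 = 55.4574%

55.4574%


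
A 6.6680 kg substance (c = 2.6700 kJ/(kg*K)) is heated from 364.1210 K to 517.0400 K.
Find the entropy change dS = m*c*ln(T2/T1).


T2/T1 = 1.4200
ln(T2/T1) = 0.3506
dS = 6.6680 * 2.6700 * 0.3506 = 6.2425 kJ/K

6.2425 kJ/K


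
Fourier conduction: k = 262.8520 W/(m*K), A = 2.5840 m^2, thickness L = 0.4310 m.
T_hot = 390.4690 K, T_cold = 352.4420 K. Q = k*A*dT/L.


dT = 38.0270 K
Q = 262.8520 * 2.5840 * 38.0270 / 0.4310 = 59926.4553 W

59926.4553 W


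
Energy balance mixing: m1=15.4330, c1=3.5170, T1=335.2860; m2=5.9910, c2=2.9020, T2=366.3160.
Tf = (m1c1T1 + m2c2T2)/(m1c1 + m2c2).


num = 24567.3337
den = 71.6637
Tf = 342.8140 K

342.8140 K


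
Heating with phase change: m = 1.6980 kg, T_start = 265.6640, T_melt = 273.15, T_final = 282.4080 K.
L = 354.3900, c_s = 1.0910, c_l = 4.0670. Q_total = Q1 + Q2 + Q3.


Q1 (sensible, solid) = 1.6980 * 1.0910 * 7.4860 = 13.8679 kJ
Q2 (latent) = 1.6980 * 354.3900 = 601.7542 kJ
Q3 (sensible, liquid) = 1.6980 * 4.0670 * 9.2580 = 63.9336 kJ
Q_total = 679.5558 kJ

679.5558 kJ


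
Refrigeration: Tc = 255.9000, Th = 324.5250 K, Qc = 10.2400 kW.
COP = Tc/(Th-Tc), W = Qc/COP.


COP = 255.9000 / 68.6250 = 3.7290
W = 10.2400 / 3.7290 = 2.7461 kW

COP = 3.7290, W = 2.7461 kW


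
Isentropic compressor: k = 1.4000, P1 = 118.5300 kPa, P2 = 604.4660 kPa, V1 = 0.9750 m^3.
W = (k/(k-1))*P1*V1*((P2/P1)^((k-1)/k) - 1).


(k-1)/k = 0.2857
(P2/P1)^exp = 1.5928
W = 3.5000 * 118.5300 * 0.9750 * (1.5928 - 1) = 239.7691 kJ

239.7691 kJ


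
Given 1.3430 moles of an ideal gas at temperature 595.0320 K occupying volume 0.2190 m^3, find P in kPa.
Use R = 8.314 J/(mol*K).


P = nRT/V = 1.3430 * 8.314 * 595.0320 / 0.2190
= 6643.9500 / 0.2190 = 30337.6712 Pa = 30.3377 kPa

30.3377 kPa


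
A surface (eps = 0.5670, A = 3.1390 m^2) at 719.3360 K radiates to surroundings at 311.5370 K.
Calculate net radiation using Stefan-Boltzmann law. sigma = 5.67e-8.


T^4 = 2.6775e+11
Tsurr^4 = 9.4197e+09
Q = 0.5670 * 5.67e-8 * 3.1390 * 2.5833e+11 = 26069.3587 W

26069.3587 W


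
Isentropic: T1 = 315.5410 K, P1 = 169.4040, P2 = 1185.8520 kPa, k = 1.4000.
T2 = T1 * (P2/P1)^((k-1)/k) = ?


(k-1)/k = 0.2857
(P2/P1)^exp = 1.7436
T2 = 315.5410 * 1.7436 = 550.1928 K

550.1928 K


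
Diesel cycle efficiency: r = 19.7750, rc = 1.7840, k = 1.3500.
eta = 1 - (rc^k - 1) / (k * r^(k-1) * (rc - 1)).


r^(k-1) = 2.8421
rc^k = 2.1847
eta = 0.6062 = 60.6176%

60.6176%


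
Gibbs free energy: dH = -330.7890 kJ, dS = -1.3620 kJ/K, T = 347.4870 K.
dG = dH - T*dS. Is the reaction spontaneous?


T*dS = 347.4870 * -1.3620 = -473.2773 kJ
dG = -330.7890 + 473.2773 = 142.4883 kJ (non-spontaneous)

dG = 142.4883 kJ, non-spontaneous


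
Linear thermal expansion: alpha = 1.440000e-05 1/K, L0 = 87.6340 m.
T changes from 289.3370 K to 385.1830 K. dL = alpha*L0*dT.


dT = 95.8460 K
dL = 1.440000e-05 * 87.6340 * 95.8460 = 0.120951 m
L_final = 87.754951 m

dL = 0.120951 m


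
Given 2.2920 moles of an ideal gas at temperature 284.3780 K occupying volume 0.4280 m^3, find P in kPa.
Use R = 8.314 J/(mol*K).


P = nRT/V = 2.2920 * 8.314 * 284.3780 / 0.4280
= 5419.0184 / 0.4280 = 12661.2580 Pa = 12.6613 kPa

12.6613 kPa


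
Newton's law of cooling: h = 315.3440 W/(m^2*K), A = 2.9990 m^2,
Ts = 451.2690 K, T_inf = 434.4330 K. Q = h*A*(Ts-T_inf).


dT = 16.8360 K
Q = 315.3440 * 2.9990 * 16.8360 = 15922.0856 W

15922.0856 W


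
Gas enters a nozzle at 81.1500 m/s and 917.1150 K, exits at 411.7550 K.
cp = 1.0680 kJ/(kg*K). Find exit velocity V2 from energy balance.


dT = 505.3600 K
2*cp*1000*dT = 1079448.9600
V1^2 = 6585.3225
V2 = sqrt(1086034.2825) = 1042.1297 m/s

1042.1297 m/s


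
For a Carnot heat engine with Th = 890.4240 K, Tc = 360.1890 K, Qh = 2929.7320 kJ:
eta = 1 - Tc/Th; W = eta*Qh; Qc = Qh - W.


eta = 1 - 360.1890/890.4240 = 0.5955
W = 0.5955 * 2929.7320 = 1744.6143 kJ
Qc = 2929.7320 - 1744.6143 = 1185.1177 kJ

eta = 59.5486%, W = 1744.6143 kJ, Qc = 1185.1177 kJ


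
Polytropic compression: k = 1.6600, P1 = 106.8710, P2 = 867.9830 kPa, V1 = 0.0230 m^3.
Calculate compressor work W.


(k-1)/k = 0.3976
(P2/P1)^exp = 2.2997
W = 2.5152 * 106.8710 * 0.0230 * (2.2997 - 1) = 8.0351 kJ

8.0351 kJ


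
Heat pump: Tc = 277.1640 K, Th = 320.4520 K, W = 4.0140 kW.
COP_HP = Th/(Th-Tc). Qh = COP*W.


COP = 320.4520 / 43.2880 = 7.4028
Qh = 7.4028 * 4.0140 = 29.7148 kW

COP = 7.4028, Qh = 29.7148 kW


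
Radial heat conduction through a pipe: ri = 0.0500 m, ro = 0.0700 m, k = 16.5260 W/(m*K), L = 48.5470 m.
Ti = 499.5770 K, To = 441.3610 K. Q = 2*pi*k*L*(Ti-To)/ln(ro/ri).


dT = 58.2160 K
ln(ro/ri) = 0.3365
Q = 2*pi*16.5260*48.5470*58.2160 / 0.3365 = 872174.0104 W

872174.0104 W


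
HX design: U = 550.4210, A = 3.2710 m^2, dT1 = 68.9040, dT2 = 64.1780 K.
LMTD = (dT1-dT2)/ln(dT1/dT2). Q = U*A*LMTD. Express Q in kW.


LMTD = 66.5130 K
Q = 550.4210 * 3.2710 * 66.5130 = 119751.8413 W = 119.7518 kW

119.7518 kW


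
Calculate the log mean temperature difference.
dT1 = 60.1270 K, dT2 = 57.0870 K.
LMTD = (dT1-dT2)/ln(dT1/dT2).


dT1/dT2 = 1.0533
ln(dT1/dT2) = 0.0519
LMTD = 3.0400 / 0.0519 = 58.5939 K

58.5939 K


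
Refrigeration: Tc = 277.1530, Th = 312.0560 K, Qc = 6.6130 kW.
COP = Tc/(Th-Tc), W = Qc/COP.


COP = 277.1530 / 34.9030 = 7.9407
W = 6.6130 / 7.9407 = 0.8328 kW

COP = 7.9407, W = 0.8328 kW


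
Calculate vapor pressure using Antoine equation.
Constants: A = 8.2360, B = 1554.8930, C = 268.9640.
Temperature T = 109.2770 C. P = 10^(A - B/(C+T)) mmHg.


C+T = 378.2410
B/(C+T) = 4.1109
log10(P) = 8.2360 - 4.1109 = 4.1251
P = 10^4.1251 = 13339.7409 mmHg

13339.7409 mmHg


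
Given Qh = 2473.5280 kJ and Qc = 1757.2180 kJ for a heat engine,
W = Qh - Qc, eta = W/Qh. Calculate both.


W = 2473.5280 - 1757.2180 = 716.3100 kJ
eta = 716.3100 / 2473.5280 = 0.2896 = 28.9590%

W = 716.3100 kJ, eta = 28.9590%


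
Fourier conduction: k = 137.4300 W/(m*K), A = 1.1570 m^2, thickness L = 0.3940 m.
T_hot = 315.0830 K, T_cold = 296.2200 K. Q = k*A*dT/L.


dT = 18.8630 K
Q = 137.4300 * 1.1570 * 18.8630 / 0.3940 = 7612.5376 W

7612.5376 W


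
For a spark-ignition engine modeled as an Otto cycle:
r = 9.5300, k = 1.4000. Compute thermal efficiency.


r^(k-1) = 2.4640
eta = 1 - 1/2.4640 = 0.5942 = 59.4153%

59.4153%


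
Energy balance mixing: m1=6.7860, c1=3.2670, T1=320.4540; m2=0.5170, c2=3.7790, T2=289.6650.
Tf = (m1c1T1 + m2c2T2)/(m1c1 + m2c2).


num = 7670.3519
den = 24.1236
Tf = 317.9604 K

317.9604 K


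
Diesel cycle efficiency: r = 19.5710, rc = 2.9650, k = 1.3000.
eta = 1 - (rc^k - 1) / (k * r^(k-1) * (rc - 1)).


r^(k-1) = 2.4405
rc^k = 4.1080
eta = 0.5015 = 50.1468%

50.1468%


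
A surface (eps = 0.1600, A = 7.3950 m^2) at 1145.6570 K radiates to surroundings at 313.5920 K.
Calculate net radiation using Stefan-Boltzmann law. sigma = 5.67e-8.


T^4 = 1.7227e+12
Tsurr^4 = 9.6707e+09
Q = 0.1600 * 5.67e-8 * 7.3950 * 1.7131e+12 = 114925.0888 W

114925.0888 W


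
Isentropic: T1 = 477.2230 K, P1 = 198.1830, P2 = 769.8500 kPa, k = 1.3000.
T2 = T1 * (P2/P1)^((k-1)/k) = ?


(k-1)/k = 0.2308
(P2/P1)^exp = 1.3677
T2 = 477.2230 * 1.3677 = 652.7139 K

652.7139 K


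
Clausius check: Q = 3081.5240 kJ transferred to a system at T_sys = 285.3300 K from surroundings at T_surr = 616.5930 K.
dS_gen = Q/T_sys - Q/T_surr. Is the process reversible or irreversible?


dS_sys = 3081.5240/285.3300 = 10.7999 kJ/K
dS_surr = -3081.5240/616.5930 = -4.9977 kJ/K
dS_gen = 10.7999 - 4.9977 = 5.8022 kJ/K (irreversible)

dS_gen = 5.8022 kJ/K, irreversible


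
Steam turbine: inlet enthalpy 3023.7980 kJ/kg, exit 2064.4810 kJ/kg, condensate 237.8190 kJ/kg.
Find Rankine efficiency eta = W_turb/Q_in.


W = 959.3170 kJ/kg
Q_in = 2785.9790 kJ/kg
eta = 0.3443 = 34.4337%

eta = 34.4337%


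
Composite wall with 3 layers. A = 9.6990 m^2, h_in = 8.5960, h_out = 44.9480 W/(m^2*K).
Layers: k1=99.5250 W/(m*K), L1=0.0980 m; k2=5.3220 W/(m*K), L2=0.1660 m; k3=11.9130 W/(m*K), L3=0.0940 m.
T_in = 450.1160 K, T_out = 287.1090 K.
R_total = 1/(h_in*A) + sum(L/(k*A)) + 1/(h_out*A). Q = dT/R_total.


R_conv_in = 1/(8.5960*9.6990) = 0.0120
R_1 = 0.0980/(99.5250*9.6990) = 0.0001
R_2 = 0.1660/(5.3220*9.6990) = 0.0032
R_3 = 0.0940/(11.9130*9.6990) = 0.0008
R_conv_out = 1/(44.9480*9.6990) = 0.0023
R_total = 0.0184 K/W
Q = 163.0070 / 0.0184 = 8849.8520 W

R_total = 0.0184 K/W, Q = 8849.8520 W


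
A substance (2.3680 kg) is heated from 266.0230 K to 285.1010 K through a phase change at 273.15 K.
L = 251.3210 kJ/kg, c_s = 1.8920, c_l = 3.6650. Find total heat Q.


Q1 (sensible, solid) = 2.3680 * 1.8920 * 7.1270 = 31.9308 kJ
Q2 (latent) = 2.3680 * 251.3210 = 595.1281 kJ
Q3 (sensible, liquid) = 2.3680 * 3.6650 * 11.9510 = 103.7194 kJ
Q_total = 730.7783 kJ

730.7783 kJ


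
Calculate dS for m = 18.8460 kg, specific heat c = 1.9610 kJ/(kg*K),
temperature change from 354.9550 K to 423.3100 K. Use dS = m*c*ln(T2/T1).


T2/T1 = 1.1926
ln(T2/T1) = 0.1761
dS = 18.8460 * 1.9610 * 0.1761 = 6.5086 kJ/K

6.5086 kJ/K


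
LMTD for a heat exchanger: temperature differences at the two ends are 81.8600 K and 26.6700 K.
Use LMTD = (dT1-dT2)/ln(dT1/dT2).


dT1/dT2 = 3.0694
ln(dT1/dT2) = 1.1215
LMTD = 55.1900 / 1.1215 = 49.2121 K

49.2121 K


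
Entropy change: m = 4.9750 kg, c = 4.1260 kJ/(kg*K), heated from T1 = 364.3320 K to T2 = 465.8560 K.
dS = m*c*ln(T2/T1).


T2/T1 = 1.2787
ln(T2/T1) = 0.2458
dS = 4.9750 * 4.1260 * 0.2458 = 5.0457 kJ/K

5.0457 kJ/K


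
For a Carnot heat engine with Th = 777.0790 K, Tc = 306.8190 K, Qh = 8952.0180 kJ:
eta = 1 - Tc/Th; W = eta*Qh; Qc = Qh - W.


eta = 1 - 306.8190/777.0790 = 0.6052
W = 0.6052 * 8952.0180 = 5417.4363 kJ
Qc = 8952.0180 - 5417.4363 = 3534.5817 kJ

eta = 60.5164%, W = 5417.4363 kJ, Qc = 3534.5817 kJ


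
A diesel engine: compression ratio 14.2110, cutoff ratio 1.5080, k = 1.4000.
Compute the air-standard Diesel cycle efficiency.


r^(k-1) = 2.8910
rc^k = 1.7773
eta = 0.6219 = 62.1950%

62.1950%


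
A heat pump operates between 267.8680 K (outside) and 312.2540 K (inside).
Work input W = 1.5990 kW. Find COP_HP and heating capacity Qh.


COP = 312.2540 / 44.3860 = 7.0350
Qh = 7.0350 * 1.5990 = 11.2489 kW

COP = 7.0350, Qh = 11.2489 kW


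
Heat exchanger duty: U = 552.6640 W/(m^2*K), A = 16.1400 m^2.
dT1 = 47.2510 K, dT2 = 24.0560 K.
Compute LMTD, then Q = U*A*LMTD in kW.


LMTD = 34.3584 K
Q = 552.6640 * 16.1400 * 34.3584 = 306476.9467 W = 306.4769 kW

306.4769 kW


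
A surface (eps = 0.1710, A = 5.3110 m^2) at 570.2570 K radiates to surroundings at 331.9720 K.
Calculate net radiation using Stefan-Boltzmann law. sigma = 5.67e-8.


T^4 = 1.0575e+11
Tsurr^4 = 1.2145e+10
Q = 0.1710 * 5.67e-8 * 5.3110 * 9.3605e+10 = 4820.0977 W

4820.0977 W


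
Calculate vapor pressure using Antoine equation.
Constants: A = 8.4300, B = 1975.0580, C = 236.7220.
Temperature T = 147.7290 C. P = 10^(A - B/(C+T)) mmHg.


C+T = 384.4510
B/(C+T) = 5.1373
log10(P) = 8.4300 - 5.1373 = 3.2927
P = 10^3.2927 = 1961.7944 mmHg

1961.7944 mmHg


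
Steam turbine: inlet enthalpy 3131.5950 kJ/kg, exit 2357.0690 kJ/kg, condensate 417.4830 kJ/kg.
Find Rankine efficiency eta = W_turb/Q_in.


W = 774.5260 kJ/kg
Q_in = 2714.1120 kJ/kg
eta = 0.2854 = 28.5370%

eta = 28.5370%


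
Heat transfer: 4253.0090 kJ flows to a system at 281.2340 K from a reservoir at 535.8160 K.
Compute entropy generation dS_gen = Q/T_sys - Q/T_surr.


dS_sys = 4253.0090/281.2340 = 15.1227 kJ/K
dS_surr = -4253.0090/535.8160 = -7.9374 kJ/K
dS_gen = 15.1227 - 7.9374 = 7.1852 kJ/K (irreversible)

dS_gen = 7.1852 kJ/K, irreversible


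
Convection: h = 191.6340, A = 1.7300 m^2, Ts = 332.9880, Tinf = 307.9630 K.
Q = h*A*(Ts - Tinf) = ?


dT = 25.0250 K
Q = 191.6340 * 1.7300 * 25.0250 = 8296.4587 W

8296.4587 W


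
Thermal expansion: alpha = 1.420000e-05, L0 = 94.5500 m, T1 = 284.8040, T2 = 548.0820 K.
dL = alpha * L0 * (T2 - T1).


dT = 263.2780 K
dL = 1.420000e-05 * 94.5500 * 263.2780 = 0.353480 m
L_final = 94.903480 m

dL = 0.353480 m


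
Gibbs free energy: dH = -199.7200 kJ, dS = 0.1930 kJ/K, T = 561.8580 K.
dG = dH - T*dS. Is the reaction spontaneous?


T*dS = 561.8580 * 0.1930 = 108.4386 kJ
dG = -199.7200 - 108.4386 = -308.1586 kJ (spontaneous)

dG = -308.1586 kJ, spontaneous


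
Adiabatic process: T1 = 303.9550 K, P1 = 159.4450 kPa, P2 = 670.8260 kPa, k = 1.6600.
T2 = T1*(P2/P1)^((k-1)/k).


(k-1)/k = 0.3976
(P2/P1)^exp = 1.7705
T2 = 303.9550 * 1.7705 = 538.1524 K

538.1524 K


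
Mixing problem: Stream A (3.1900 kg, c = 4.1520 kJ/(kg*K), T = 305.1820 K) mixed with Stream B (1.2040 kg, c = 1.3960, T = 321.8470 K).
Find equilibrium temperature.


num = 4583.0543
den = 14.9257
Tf = 307.0587 K

307.0587 K


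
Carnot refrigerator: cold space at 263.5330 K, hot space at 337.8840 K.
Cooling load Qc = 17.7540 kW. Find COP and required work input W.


COP = 263.5330 / 74.3510 = 3.5444
W = 17.7540 / 3.5444 = 5.0090 kW

COP = 3.5444, W = 5.0090 kW


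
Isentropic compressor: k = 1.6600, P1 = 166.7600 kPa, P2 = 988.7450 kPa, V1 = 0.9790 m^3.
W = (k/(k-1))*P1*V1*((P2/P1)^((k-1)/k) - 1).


(k-1)/k = 0.3976
(P2/P1)^exp = 2.0292
W = 2.5152 * 166.7600 * 0.9790 * (2.0292 - 1) = 422.6270 kJ

422.6270 kJ


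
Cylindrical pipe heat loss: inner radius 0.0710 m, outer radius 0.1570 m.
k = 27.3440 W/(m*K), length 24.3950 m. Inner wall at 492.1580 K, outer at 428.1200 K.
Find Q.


dT = 64.0380 K
ln(ro/ri) = 0.7936
Q = 2*pi*27.3440*24.3950*64.0380 / 0.7936 = 338218.5964 W

338218.5964 W


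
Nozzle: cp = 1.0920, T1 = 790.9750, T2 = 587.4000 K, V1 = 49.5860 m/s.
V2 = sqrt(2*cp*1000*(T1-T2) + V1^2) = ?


dT = 203.5750 K
2*cp*1000*dT = 444607.8000
V1^2 = 2458.7714
V2 = sqrt(447066.5714) = 668.6304 m/s

668.6304 m/s


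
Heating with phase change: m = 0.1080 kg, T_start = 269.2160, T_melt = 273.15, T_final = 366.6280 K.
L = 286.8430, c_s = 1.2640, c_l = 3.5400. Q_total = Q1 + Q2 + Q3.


Q1 (sensible, solid) = 0.1080 * 1.2640 * 3.9340 = 0.5370 kJ
Q2 (latent) = 0.1080 * 286.8430 = 30.9790 kJ
Q3 (sensible, liquid) = 0.1080 * 3.5400 * 93.4780 = 35.7385 kJ
Q_total = 67.2546 kJ

67.2546 kJ


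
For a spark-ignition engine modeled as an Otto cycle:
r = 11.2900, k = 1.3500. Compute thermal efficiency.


r^(k-1) = 2.3358
eta = 1 - 1/2.3358 = 0.5719 = 57.1888%

57.1888%


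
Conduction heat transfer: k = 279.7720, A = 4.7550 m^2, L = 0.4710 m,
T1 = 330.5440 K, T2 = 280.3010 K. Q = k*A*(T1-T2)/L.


dT = 50.2430 K
Q = 279.7720 * 4.7550 * 50.2430 / 0.4710 = 141908.8317 W

141908.8317 W


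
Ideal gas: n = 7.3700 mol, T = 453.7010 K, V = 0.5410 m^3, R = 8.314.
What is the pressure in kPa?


P = nRT/V = 7.3700 * 8.314 * 453.7010 / 0.5410
= 27800.1567 / 0.5410 = 51386.6113 Pa = 51.3866 kPa

51.3866 kPa


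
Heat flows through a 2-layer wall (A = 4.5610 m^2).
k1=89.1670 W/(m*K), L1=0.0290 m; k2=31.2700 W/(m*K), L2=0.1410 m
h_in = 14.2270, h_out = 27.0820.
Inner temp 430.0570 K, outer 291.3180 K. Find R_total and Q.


R_conv_in = 1/(14.2270*4.5610) = 0.0154
R_1 = 0.0290/(89.1670*4.5610) = 7.1307e-05
R_2 = 0.1410/(31.2700*4.5610) = 0.0010
R_conv_out = 1/(27.0820*4.5610) = 0.0081
R_total = 0.0246 K/W
Q = 138.7390 / 0.0246 = 5647.4712 W

R_total = 0.0246 K/W, Q = 5647.4712 W


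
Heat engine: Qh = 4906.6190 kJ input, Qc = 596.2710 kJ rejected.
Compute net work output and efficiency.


W = 4906.6190 - 596.2710 = 4310.3480 kJ
eta = 4310.3480 / 4906.6190 = 0.8785 = 87.8476%

W = 4310.3480 kJ, eta = 87.8476%


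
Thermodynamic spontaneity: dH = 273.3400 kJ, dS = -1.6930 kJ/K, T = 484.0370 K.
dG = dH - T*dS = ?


T*dS = 484.0370 * -1.6930 = -819.4746 kJ
dG = 273.3400 + 819.4746 = 1092.8146 kJ (non-spontaneous)

dG = 1092.8146 kJ, non-spontaneous


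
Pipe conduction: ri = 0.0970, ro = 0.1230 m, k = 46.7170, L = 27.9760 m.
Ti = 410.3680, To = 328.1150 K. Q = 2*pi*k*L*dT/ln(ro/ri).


dT = 82.2530 K
ln(ro/ri) = 0.2375
Q = 2*pi*46.7170*27.9760*82.2530 / 0.2375 = 2844312.1254 W

2844312.1254 W


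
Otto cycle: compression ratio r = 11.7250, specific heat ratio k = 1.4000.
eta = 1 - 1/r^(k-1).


r^(k-1) = 2.6770
eta = 1 - 1/2.6770 = 0.6264 = 62.6445%

62.6445%


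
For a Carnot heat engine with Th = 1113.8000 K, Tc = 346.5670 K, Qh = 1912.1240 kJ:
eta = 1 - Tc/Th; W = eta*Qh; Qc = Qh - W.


eta = 1 - 346.5670/1113.8000 = 0.6888
W = 0.6888 * 1912.1240 = 1317.1527 kJ
Qc = 1912.1240 - 1317.1527 = 594.9713 kJ

eta = 68.8843%, W = 1317.1527 kJ, Qc = 594.9713 kJ


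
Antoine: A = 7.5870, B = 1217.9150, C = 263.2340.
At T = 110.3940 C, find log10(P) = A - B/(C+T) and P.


C+T = 373.6280
B/(C+T) = 3.2597
log10(P) = 7.5870 - 3.2597 = 4.3273
P = 10^4.3273 = 21247.1416 mmHg

21247.1416 mmHg


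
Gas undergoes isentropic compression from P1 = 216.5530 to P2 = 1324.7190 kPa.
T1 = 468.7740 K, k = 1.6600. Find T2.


(k-1)/k = 0.3976
(P2/P1)^exp = 2.0546
T2 = 468.7740 * 2.0546 = 963.1458 K

963.1458 K


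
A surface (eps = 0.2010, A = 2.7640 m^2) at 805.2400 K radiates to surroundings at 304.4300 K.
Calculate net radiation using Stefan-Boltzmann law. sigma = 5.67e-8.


T^4 = 4.2044e+11
Tsurr^4 = 8.5891e+09
Q = 0.2010 * 5.67e-8 * 2.7640 * 4.1185e+11 = 12973.4179 W

12973.4179 W


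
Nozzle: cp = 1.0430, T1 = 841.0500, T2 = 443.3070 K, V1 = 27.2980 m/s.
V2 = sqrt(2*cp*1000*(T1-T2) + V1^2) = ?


dT = 397.7430 K
2*cp*1000*dT = 829691.8980
V1^2 = 745.1808
V2 = sqrt(830437.0788) = 911.2832 m/s

911.2832 m/s


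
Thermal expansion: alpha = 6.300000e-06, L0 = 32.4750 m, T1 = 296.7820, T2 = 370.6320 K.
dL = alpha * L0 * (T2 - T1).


dT = 73.8500 K
dL = 6.300000e-06 * 32.4750 * 73.8500 = 0.015109 m
L_final = 32.490109 m

dL = 0.015109 m


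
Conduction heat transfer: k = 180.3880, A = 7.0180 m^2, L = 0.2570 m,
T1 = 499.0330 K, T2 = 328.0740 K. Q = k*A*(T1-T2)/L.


dT = 170.9590 K
Q = 180.3880 * 7.0180 * 170.9590 / 0.2570 = 842131.3844 W

842131.3844 W


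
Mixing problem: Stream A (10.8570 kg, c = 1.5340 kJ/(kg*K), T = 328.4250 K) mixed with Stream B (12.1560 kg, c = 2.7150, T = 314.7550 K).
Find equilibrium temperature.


num = 15857.8287
den = 49.6582
Tf = 319.3397 K

319.3397 K


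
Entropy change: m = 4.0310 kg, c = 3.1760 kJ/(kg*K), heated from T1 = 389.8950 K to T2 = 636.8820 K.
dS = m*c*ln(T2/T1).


T2/T1 = 1.6335
ln(T2/T1) = 0.4907
dS = 4.0310 * 3.1760 * 0.4907 = 6.2823 kJ/K

6.2823 kJ/K


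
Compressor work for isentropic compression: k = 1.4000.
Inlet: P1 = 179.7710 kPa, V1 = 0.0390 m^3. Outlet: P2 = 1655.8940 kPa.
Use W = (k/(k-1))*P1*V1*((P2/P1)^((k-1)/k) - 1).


(k-1)/k = 0.2857
(P2/P1)^exp = 1.8859
W = 3.5000 * 179.7710 * 0.0390 * (1.8859 - 1) = 21.7388 kJ

21.7388 kJ


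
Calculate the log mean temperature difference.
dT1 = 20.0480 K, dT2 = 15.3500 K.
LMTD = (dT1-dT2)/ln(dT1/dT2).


dT1/dT2 = 1.3061
ln(dT1/dT2) = 0.2670
LMTD = 4.6980 / 0.2670 = 17.5946 K

17.5946 K


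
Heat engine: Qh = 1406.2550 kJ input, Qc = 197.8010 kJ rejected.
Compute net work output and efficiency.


W = 1406.2550 - 197.8010 = 1208.4540 kJ
eta = 1208.4540 / 1406.2550 = 0.8593 = 85.9342%

W = 1208.4540 kJ, eta = 85.9342%


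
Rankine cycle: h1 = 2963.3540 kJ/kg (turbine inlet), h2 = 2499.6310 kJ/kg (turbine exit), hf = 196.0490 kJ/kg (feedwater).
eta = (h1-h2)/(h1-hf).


W = 463.7230 kJ/kg
Q_in = 2767.3050 kJ/kg
eta = 0.1676 = 16.7572%

eta = 16.7572%


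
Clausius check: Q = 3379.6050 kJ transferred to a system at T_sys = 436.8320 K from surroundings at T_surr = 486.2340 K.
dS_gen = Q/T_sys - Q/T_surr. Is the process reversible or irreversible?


dS_sys = 3379.6050/436.8320 = 7.7366 kJ/K
dS_surr = -3379.6050/486.2340 = -6.9506 kJ/K
dS_gen = 7.7366 - 6.9506 = 0.7861 kJ/K (irreversible)

dS_gen = 0.7861 kJ/K, irreversible


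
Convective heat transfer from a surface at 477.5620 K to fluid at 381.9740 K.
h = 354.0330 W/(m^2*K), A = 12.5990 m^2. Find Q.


dT = 95.5880 K
Q = 354.0330 * 12.5990 * 95.5880 = 426366.6194 W

426366.6194 W


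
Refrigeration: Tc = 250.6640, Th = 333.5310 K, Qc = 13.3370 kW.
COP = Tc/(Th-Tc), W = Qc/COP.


COP = 250.6640 / 82.8670 = 3.0249
W = 13.3370 / 3.0249 = 4.4091 kW

COP = 3.0249, W = 4.4091 kW


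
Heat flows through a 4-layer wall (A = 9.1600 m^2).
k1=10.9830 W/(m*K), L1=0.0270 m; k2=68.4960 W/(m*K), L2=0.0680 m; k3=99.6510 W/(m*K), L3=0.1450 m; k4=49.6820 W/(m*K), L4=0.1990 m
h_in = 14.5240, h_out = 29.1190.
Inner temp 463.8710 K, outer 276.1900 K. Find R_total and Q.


R_conv_in = 1/(14.5240*9.1600) = 0.0075
R_1 = 0.0270/(10.9830*9.1600) = 0.0003
R_2 = 0.0680/(68.4960*9.1600) = 0.0001
R_3 = 0.1450/(99.6510*9.1600) = 0.0002
R_4 = 0.1990/(49.6820*9.1600) = 0.0004
R_conv_out = 1/(29.1190*9.1600) = 0.0037
R_total = 0.0122 K/W
Q = 187.6810 / 0.0122 = 15335.2408 W

R_total = 0.0122 K/W, Q = 15335.2408 W


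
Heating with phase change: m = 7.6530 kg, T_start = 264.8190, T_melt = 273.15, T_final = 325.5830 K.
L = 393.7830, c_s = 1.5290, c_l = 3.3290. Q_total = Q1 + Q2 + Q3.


Q1 (sensible, solid) = 7.6530 * 1.5290 * 8.3310 = 97.4847 kJ
Q2 (latent) = 7.6530 * 393.7830 = 3013.6213 kJ
Q3 (sensible, liquid) = 7.6530 * 3.3290 * 52.4330 = 1335.8270 kJ
Q_total = 4446.9330 kJ

4446.9330 kJ


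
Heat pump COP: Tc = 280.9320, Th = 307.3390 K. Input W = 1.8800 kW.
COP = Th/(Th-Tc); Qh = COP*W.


COP = 307.3390 / 26.4070 = 11.6385
Qh = 11.6385 * 1.8800 = 21.8805 kW

COP = 11.6385, Qh = 21.8805 kW


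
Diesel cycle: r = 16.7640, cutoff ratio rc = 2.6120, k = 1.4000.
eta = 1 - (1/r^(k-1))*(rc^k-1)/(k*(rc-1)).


r^(k-1) = 3.0885
rc^k = 3.8350
eta = 0.5933 = 59.3271%

59.3271%


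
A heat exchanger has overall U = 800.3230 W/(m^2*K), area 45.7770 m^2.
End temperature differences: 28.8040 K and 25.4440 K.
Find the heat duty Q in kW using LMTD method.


LMTD = 27.0893 K
Q = 800.3230 * 45.7770 * 27.0893 = 992453.2919 W = 992.4533 kW

992.4533 kW


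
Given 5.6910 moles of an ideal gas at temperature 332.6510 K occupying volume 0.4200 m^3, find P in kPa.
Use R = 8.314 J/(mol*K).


P = nRT/V = 5.6910 * 8.314 * 332.6510 / 0.4200
= 15739.3734 / 0.4200 = 37474.6986 Pa = 37.4747 kPa

37.4747 kPa


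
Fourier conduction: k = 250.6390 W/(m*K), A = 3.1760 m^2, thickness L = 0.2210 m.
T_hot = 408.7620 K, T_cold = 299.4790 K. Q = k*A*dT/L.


dT = 109.2830 K
Q = 250.6390 * 3.1760 * 109.2830 / 0.2210 = 393631.1670 W

393631.1670 W


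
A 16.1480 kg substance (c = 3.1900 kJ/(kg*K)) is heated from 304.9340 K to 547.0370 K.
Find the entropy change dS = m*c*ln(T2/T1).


T2/T1 = 1.7940
ln(T2/T1) = 0.5844
dS = 16.1480 * 3.1900 * 0.5844 = 30.1048 kJ/K

30.1048 kJ/K


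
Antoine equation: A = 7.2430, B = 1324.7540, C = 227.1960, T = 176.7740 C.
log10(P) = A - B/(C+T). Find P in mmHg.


C+T = 403.9700
B/(C+T) = 3.2793
log10(P) = 7.2430 - 3.2793 = 3.9637
P = 10^3.9637 = 9197.3439 mmHg

9197.3439 mmHg


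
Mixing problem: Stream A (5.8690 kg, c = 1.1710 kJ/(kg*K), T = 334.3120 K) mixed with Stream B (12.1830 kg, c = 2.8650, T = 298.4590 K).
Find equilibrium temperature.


num = 12715.0933
den = 41.7769
Tf = 304.3571 K

304.3571 K


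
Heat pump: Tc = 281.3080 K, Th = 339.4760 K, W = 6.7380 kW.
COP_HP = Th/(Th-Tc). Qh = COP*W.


COP = 339.4760 / 58.1680 = 5.8361
Qh = 5.8361 * 6.7380 = 39.3238 kW

COP = 5.8361, Qh = 39.3238 kW


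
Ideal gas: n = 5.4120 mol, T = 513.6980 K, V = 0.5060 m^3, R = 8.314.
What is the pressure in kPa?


P = nRT/V = 5.4120 * 8.314 * 513.6980 / 0.5060
= 23114.0306 / 0.5060 = 45679.9023 Pa = 45.6799 kPa

45.6799 kPa


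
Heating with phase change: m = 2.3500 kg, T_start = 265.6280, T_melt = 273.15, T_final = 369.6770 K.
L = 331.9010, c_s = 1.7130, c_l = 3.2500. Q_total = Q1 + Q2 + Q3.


Q1 (sensible, solid) = 2.3500 * 1.7130 * 7.5220 = 30.2802 kJ
Q2 (latent) = 2.3500 * 331.9010 = 779.9674 kJ
Q3 (sensible, liquid) = 2.3500 * 3.2500 * 96.5270 = 737.2250 kJ
Q_total = 1547.4725 kJ

1547.4725 kJ


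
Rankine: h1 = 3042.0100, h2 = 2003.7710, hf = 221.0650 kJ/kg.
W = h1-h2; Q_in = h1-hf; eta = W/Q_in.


W = 1038.2390 kJ/kg
Q_in = 2820.9450 kJ/kg
eta = 0.3680 = 36.8047%

eta = 36.8047%


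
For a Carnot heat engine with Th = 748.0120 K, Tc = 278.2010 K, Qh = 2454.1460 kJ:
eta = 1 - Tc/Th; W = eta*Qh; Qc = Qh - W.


eta = 1 - 278.2010/748.0120 = 0.6281
W = 0.6281 * 2454.1460 = 1541.3988 kJ
Qc = 2454.1460 - 1541.3988 = 912.7472 kJ

eta = 62.8079%, W = 1541.3988 kJ, Qc = 912.7472 kJ


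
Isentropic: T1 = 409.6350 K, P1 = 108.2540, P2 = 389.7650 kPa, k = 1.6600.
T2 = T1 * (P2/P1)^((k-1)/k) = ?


(k-1)/k = 0.3976
(P2/P1)^exp = 1.6642
T2 = 409.6350 * 1.6642 = 681.7105 K

681.7105 K


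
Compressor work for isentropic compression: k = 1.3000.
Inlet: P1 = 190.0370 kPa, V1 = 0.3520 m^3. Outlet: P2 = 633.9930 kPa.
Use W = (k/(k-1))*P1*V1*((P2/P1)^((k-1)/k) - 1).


(k-1)/k = 0.2308
(P2/P1)^exp = 1.3205
W = 4.3333 * 190.0370 * 0.3520 * (1.3205 - 1) = 92.9127 kJ

92.9127 kJ


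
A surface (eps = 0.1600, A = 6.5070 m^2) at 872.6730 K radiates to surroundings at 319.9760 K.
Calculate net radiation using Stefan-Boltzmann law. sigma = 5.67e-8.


T^4 = 5.7997e+11
Tsurr^4 = 1.0483e+10
Q = 0.1600 * 5.67e-8 * 6.5070 * 5.6949e+11 = 33617.7464 W

33617.7464 W


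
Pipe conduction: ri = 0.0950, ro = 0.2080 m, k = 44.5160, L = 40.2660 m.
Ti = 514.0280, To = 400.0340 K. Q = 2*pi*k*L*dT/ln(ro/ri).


dT = 113.9940 K
ln(ro/ri) = 0.7837
Q = 2*pi*44.5160*40.2660*113.9940 / 0.7837 = 1638280.0630 W

1638280.0630 W
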